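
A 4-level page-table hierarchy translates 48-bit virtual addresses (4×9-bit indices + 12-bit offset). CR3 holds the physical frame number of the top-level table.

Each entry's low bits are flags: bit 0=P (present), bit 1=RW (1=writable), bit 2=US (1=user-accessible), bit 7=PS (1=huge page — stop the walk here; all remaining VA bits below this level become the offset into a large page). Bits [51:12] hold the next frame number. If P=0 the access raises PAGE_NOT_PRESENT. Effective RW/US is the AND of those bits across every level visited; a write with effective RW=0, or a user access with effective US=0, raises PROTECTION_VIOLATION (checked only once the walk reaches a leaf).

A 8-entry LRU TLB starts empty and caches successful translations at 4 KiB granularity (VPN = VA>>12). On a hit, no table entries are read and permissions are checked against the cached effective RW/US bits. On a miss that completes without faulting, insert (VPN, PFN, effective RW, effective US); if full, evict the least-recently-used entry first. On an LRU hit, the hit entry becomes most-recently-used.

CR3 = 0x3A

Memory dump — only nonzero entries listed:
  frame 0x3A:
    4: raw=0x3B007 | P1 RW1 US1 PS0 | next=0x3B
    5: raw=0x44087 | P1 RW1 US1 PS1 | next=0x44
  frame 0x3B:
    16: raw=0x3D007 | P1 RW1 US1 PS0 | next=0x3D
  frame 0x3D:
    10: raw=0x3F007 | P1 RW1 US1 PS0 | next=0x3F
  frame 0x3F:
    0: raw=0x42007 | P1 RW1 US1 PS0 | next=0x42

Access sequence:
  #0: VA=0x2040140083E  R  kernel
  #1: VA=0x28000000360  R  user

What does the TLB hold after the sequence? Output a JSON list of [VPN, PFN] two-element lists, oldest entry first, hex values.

Trace:
#0 VA=0x2040140083E (r,kernel):
  [0] read 0x3A idx=4: raw=0x3B007 flags P=1 W=1 U=1 S=0
  [1] read 0x3B idx=16: raw=0x3D007 flags P=1 W=1 U=1 S=0
  [2] read 0x3D idx=10: raw=0x3F007 flags P=1 W=1 U=1 S=0
  [3] read 0x3F idx=0: raw=0x42007 flags P=1 W=1 U=1 S=0
  ⇒ phys 0x4283E  [4 reads]
#1 VA=0x28000000360 (r,user):
  [0] read 0x3A idx=5: raw=0x44087 flags P=1 W=1 U=1 S=1
  ⇒ phys 0x44360 (huge @L0)  [1 reads]

TLB: [["0x20401400", "0x42"], ["0x28000000", "0x44"]]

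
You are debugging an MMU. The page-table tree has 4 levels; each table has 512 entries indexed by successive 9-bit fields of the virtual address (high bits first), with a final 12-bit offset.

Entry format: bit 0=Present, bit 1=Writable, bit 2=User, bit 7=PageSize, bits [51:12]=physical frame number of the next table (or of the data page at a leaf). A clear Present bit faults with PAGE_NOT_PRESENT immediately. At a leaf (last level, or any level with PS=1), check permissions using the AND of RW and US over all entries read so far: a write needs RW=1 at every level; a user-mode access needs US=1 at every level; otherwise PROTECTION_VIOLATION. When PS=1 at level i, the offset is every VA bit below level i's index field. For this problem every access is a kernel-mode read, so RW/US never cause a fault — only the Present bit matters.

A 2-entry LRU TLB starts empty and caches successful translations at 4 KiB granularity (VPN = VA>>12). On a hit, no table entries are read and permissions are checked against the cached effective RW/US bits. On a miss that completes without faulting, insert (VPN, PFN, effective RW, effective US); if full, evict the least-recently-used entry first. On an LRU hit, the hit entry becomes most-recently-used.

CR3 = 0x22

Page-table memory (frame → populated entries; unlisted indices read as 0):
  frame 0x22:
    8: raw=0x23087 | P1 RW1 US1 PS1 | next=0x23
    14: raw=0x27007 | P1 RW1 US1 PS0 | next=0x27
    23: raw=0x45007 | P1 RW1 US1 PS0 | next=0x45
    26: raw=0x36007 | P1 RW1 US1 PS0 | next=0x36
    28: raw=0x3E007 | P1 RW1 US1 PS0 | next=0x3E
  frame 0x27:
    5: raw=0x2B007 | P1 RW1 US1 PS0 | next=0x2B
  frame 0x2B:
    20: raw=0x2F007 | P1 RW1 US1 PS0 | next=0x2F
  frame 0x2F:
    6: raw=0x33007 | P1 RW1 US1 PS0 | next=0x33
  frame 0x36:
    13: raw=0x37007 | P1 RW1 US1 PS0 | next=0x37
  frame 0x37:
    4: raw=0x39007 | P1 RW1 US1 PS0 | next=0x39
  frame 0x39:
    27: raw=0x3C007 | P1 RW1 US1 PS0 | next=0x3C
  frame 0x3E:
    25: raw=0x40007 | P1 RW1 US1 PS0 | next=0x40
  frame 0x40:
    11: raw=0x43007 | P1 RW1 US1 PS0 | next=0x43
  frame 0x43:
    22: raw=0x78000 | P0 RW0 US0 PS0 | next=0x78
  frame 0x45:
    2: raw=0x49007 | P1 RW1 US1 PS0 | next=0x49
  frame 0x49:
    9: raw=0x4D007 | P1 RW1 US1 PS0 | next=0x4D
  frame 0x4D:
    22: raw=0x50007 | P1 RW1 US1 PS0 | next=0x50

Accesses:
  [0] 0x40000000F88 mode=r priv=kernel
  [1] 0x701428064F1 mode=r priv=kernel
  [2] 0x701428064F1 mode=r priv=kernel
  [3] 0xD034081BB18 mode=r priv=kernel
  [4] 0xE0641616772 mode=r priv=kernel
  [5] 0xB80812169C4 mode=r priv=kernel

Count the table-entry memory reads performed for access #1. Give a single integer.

Walk each access:
#0 VA=0x40000000F88 (r,kernel):
  L0: frame=0x22 idx=8 entry=0x23087 [P=1 RW=1 US=1 PS=1]
  ⇒ phys 0x23F88 (huge @L0)  [1 reads]
#1 VA=0x701428064F1 (r,kernel):
  L0: frame=0x22 idx=14 entry=0x27007 [P=1 RW=1 US=1 PS=0]
  L1: frame=0x27 idx=5 entry=0x2B007 [P=1 RW=1 US=1 PS=0]
  L2: frame=0x2B idx=20 entry=0x2F007 [P=1 RW=1 US=1 PS=0]
  L3: frame=0x2F idx=6 entry=0x33007 [P=1 RW=1 US=1 PS=0]
  ⇒ phys 0x334F1  [4 reads]
#2 VA=0x701428064F1 (r,kernel):
  TLB hit vpn=0x70142806 → PA=0x334F1
#3 VA=0xD034081BB18 (r,kernel):
  L0: frame=0x22 idx=26 entry=0x36007 [P=1 RW=1 US=1 PS=0]
  L1: frame=0x36 idx=13 entry=0x37007 [P=1 RW=1 US=1 PS=0]
  L2: frame=0x37 idx=4 entry=0x39007 [P=1 RW=1 US=1 PS=0]
  L3: frame=0x39 idx=27 entry=0x3C007 [P=1 RW=1 US=1 PS=0]
  ⇒ phys 0x3CB18  [4 reads]
#4 VA=0xE0641616772 (r,kernel):
  L0: frame=0x22 idx=28 entry=0x3E007 [P=1 RW=1 US=1 PS=0]
  L1: frame=0x3E idx=25 entry=0x40007 [P=1 RW=1 US=1 PS=0]
  L2: frame=0x40 idx=11 entry=0x43007 [P=1 RW=1 US=1 PS=0]
  L3: frame=0x43 idx=22 entry=0x78000 [P=0 RW=0 US=0 PS=0]
  → PAGE_NOT_PRESENT  (4 entries read)
#5 VA=0xB80812169C4 (r,kernel):
  L0: frame=0x22 idx=23 entry=0x45007 [P=1 RW=1 US=1 PS=0]
  L1: frame=0x45 idx=2 entry=0x49007 [P=1 RW=1 US=1 PS=0]
  L2: frame=0x49 idx=9 entry=0x4D007 [P=1 RW=1 US=1 PS=0]
  L3: frame=0x4D idx=22 entry=0x50007 [P=1 RW=1 US=1 PS=0]
  ⇒ phys 0x509C4  [4 reads]

Entries read for #1: 4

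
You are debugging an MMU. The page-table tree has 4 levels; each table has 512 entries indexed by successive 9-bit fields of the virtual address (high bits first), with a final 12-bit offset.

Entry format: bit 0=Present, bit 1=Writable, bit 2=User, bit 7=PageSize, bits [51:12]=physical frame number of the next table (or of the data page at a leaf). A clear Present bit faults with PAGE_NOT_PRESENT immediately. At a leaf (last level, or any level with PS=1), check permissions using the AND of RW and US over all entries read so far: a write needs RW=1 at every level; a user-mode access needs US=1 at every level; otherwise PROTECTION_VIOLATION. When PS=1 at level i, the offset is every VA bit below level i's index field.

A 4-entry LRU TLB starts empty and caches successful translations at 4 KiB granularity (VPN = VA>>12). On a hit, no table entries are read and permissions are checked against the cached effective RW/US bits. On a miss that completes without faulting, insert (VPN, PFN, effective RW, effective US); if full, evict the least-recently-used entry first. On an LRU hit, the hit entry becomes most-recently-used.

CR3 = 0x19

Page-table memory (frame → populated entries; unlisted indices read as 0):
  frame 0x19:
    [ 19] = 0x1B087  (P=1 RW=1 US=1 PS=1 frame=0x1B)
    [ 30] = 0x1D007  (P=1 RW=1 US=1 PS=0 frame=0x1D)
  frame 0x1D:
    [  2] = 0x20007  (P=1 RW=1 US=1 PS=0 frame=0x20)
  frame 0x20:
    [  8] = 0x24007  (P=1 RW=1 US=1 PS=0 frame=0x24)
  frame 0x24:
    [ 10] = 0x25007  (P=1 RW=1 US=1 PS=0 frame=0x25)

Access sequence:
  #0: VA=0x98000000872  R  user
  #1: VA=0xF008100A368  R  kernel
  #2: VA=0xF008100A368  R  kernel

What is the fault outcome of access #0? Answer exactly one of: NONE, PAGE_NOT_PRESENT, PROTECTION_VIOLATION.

Trace:
#0 VA=0x98000000872 (r,user):
  L0 @0x19[19] → 0x1B087  P=1,RW=1,US=1,PS=1
  → PA=0x1B872 (huge @L0)  (1 entries read)
#1 VA=0xF008100A368 (r,kernel):
  L0 @0x19[30] → 0x1D007  P=1,RW=1,US=1,PS=0
  L1 @0x1D[2] → 0x20007  P=1,RW=1,US=1,PS=0
  L2 @0x20[8] → 0x24007  P=1,RW=1,US=1,PS=0
  L3 @0x24[10] → 0x25007  P=1,RW=1,US=1,PS=0
  → PA=0x25368  (4 entries read)
#2 VA=0xF008100A368 (r,kernel):
  TLB hit vpn=0xF008100A → PA=0x25368

Access #0 fault: NONE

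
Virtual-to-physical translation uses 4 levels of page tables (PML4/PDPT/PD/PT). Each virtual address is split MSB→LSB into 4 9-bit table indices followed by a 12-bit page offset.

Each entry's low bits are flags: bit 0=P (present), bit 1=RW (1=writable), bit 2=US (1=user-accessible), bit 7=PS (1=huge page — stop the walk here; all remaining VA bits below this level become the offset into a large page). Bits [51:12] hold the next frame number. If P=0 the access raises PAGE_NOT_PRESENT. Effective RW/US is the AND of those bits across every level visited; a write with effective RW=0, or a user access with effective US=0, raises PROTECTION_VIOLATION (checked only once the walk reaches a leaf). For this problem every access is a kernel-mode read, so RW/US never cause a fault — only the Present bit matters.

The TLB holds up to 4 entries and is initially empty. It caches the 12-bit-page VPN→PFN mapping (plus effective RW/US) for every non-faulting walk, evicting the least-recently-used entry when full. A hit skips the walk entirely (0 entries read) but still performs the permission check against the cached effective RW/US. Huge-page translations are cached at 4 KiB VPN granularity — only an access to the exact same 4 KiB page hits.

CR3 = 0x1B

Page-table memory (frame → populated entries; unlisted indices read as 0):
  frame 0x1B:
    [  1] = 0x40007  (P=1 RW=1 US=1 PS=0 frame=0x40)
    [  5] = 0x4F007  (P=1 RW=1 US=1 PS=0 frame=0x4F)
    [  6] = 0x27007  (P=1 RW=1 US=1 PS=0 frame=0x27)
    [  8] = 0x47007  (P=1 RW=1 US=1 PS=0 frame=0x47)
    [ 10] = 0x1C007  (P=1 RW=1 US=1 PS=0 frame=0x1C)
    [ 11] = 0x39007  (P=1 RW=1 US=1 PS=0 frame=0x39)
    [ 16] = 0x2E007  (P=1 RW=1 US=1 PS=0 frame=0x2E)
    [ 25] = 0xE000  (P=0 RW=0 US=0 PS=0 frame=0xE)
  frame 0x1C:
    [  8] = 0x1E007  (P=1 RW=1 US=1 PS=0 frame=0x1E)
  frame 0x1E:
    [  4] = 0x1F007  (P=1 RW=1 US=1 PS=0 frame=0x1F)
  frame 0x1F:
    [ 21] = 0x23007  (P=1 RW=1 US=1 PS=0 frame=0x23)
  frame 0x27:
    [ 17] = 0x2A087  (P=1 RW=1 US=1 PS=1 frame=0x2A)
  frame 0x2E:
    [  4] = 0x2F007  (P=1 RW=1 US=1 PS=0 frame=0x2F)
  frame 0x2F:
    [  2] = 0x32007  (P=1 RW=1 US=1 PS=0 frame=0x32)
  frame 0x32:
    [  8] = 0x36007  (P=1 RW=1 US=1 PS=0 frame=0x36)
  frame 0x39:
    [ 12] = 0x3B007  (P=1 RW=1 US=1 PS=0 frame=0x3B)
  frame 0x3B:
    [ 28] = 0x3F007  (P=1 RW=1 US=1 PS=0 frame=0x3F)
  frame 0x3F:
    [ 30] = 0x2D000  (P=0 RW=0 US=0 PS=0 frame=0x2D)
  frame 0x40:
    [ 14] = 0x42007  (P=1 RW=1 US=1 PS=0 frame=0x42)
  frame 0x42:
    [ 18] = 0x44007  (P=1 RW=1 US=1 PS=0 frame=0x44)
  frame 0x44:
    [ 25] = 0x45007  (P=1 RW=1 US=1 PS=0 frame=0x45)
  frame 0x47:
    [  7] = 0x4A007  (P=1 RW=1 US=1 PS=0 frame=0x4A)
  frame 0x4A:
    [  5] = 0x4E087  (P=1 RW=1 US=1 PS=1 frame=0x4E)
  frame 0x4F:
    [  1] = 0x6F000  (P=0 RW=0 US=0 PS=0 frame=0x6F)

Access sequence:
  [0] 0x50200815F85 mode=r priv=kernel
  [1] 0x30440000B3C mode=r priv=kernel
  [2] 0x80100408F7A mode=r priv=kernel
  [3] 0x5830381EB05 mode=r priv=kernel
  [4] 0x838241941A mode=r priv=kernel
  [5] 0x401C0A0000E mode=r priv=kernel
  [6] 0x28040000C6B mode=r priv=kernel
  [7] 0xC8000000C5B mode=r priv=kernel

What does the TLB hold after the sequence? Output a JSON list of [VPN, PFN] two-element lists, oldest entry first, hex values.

Per-access translation:
#0 VA=0x50200815F85 (r,kernel):
  L0 @0x1B[10] → 0x1C007  P=1,RW=1,US=1,PS=0
  L1 @0x1C[8] → 0x1E007  P=1,RW=1,US=1,PS=0
  L2 @0x1E[4] → 0x1F007  P=1,RW=1,US=1,PS=0
  L3 @0x1F[21] → 0x23007  P=1,RW=1,US=1,PS=0
  ⇒ phys 0x23F85  [4 reads]
#1 VA=0x30440000B3C (r,kernel):
  L0 @0x1B[6] → 0x27007  P=1,RW=1,US=1,PS=0
  L1 @0x27[17] → 0x2A087  P=1,RW=1,US=1,PS=1
  ⇒ phys 0x2AB3C (huge @L1)  [2 reads]
#2 VA=0x80100408F7A (r,kernel):
  L0 @0x1B[16] → 0x2E007  P=1,RW=1,US=1,PS=0
  L1 @0x2E[4] → 0x2F007  P=1,RW=1,US=1,PS=0
  L2 @0x2F[2] → 0x32007  P=1,RW=1,US=1,PS=0
  L3 @0x32[8] → 0x36007  P=1,RW=1,US=1,PS=0
  ⇒ phys 0x36F7A  [4 reads]
#3 VA=0x5830381EB05 (r,kernel):
  L0 @0x1B[11] → 0x39007  P=1,RW=1,US=1,PS=0
  L1 @0x39[12] → 0x3B007  P=1,RW=1,US=1,PS=0
  L2 @0x3B[28] → 0x3F007  P=1,RW=1,US=1,PS=0
  L3 @0x3F[30] → 0x2D000  P=0,RW=0,US=0,PS=0
  ✗ PAGE_NOT_PRESENT  [4 reads]
#4 VA=0x838241941A (r,kernel):
  L0 @0x1B[1] → 0x40007  P=1,RW=1,US=1,PS=0
  L1 @0x40[14] → 0x42007  P=1,RW=1,US=1,PS=0
  L2 @0x42[18] → 0x44007  P=1,RW=1,US=1,PS=0
  L3 @0x44[25] → 0x45007  P=1,RW=1,US=1,PS=0
  ⇒ phys 0x4541A  [4 reads]
#5 VA=0x401C0A0000E (r,kernel):
  L0 @0x1B[8] → 0x47007  P=1,RW=1,US=1,PS=0
  L1 @0x47[7] → 0x4A007  P=1,RW=1,US=1,PS=0
  L2 @0x4A[5] → 0x4E087  P=1,RW=1,US=1,PS=1
  ⇒ phys 0x4E00E (huge @L2)  [3 reads]
#6 VA=0x28040000C6B (r,kernel):
  L0 @0x1B[5] → 0x4F007  P=1,RW=1,US=1,PS=0
  L1 @0x4F[1] → 0x6F000  P=0,RW=0,US=0,PS=0
  ✗ PAGE_NOT_PRESENT  [2 reads]
#7 VA=0xC8000000C5B (r,kernel):
  L0 @0x1B[25] → 0xE000  P=0,RW=0,US=0,PS=0
  ✗ PAGE_NOT_PRESENT  [1 reads]

TLB: [["0x30440000", "0x2A"], ["0x80100408", "0x36"], ["0x8382419", "0x45"], ["0x401C0A00", "0x4E"]]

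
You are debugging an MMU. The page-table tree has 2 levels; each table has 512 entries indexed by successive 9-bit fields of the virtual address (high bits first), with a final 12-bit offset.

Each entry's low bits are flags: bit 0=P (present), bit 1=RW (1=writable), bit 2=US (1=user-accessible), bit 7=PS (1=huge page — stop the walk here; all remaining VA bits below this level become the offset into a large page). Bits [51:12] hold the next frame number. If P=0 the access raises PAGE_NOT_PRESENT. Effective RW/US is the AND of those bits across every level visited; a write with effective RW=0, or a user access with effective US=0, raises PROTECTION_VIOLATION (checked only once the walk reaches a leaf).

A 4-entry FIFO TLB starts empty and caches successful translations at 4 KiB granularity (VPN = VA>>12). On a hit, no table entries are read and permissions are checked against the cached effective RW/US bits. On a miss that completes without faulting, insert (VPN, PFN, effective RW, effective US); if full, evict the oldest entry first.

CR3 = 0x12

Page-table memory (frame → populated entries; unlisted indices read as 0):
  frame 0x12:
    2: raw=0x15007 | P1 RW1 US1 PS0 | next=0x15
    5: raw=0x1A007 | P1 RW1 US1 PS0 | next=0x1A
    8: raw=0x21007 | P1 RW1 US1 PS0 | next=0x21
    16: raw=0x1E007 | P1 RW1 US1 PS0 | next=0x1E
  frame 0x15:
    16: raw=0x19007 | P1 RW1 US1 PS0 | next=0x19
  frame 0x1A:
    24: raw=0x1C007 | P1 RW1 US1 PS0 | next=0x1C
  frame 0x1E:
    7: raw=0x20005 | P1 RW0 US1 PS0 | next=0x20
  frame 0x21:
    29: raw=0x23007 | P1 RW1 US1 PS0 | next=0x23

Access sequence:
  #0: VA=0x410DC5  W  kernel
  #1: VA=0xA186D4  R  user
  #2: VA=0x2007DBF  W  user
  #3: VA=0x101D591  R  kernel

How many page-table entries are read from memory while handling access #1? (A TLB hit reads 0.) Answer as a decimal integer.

Trace:
#0 VA=0x410DC5 (w,kernel):
  [0] read 0x12 idx=2: raw=0x15007 flags P=1 W=1 U=1 S=0
  [1] read 0x15 idx=16: raw=0x19007 flags P=1 W=1 U=1 S=0
  → PA=0x19DC5  (2 entries read)
#1 VA=0xA186D4 (r,user):
  [0] read 0x12 idx=5: raw=0x1A007 flags P=1 W=1 U=1 S=0
  [1] read 0x1A idx=24: raw=0x1C007 flags P=1 W=1 U=1 S=0
  → PA=0x1C6D4  (2 entries read)
#2 VA=0x2007DBF (w,user):
  [0] read 0x12 idx=16: raw=0x1E007 flags P=1 W=1 U=1 S=0
  [1] read 0x1E idx=7: raw=0x20005 flags P=1 W=0 U=1 S=0
  ✗ PROTECTION_VIOLATION  [2 reads]
#3 VA=0x101D591 (r,kernel):
  [0] read 0x12 idx=8: raw=0x21007 flags P=1 W=1 U=1 S=0
  [1] read 0x21 idx=29: raw=0x23007 flags P=1 W=1 U=1 S=0
  → PA=0x23591  (2 entries read)

Entries read for #1: 2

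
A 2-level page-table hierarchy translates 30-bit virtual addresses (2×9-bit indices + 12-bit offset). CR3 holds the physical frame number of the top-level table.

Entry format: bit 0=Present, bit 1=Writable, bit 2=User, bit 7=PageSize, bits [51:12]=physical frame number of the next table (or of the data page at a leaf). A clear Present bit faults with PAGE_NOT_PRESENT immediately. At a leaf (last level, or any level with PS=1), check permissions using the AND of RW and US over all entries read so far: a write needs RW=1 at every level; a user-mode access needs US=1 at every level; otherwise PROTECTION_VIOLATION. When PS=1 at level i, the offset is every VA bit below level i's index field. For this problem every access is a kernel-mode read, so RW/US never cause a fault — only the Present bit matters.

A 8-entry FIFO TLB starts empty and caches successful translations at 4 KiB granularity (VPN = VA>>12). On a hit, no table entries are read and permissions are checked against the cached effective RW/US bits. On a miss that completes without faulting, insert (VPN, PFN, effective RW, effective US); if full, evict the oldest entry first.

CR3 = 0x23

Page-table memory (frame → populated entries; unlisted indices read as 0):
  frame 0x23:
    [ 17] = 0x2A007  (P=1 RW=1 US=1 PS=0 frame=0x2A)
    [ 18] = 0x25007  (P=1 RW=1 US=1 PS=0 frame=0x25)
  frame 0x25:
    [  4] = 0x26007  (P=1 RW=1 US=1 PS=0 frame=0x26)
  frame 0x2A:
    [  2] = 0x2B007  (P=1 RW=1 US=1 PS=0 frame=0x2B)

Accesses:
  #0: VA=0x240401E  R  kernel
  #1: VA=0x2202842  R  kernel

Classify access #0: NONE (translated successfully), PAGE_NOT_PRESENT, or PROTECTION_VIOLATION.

Per-access translation:
#0 VA=0x240401E (r,kernel):
  L0 @0x23[18] → 0x25007  P=1,RW=1,US=1,PS=0
  L1 @0x25[4] → 0x26007  P=1,RW=1,US=1,PS=0
  ✓ 0x2601E  — 2 lookups
#1 VA=0x2202842 (r,kernel):
  L0 @0x23[17] → 0x2A007  P=1,RW=1,US=1,PS=0
  L1 @0x2A[2] → 0x2B007  P=1,RW=1,US=1,PS=0
  ✓ 0x2B842  — 2 lookups

Access #0 fault: NONE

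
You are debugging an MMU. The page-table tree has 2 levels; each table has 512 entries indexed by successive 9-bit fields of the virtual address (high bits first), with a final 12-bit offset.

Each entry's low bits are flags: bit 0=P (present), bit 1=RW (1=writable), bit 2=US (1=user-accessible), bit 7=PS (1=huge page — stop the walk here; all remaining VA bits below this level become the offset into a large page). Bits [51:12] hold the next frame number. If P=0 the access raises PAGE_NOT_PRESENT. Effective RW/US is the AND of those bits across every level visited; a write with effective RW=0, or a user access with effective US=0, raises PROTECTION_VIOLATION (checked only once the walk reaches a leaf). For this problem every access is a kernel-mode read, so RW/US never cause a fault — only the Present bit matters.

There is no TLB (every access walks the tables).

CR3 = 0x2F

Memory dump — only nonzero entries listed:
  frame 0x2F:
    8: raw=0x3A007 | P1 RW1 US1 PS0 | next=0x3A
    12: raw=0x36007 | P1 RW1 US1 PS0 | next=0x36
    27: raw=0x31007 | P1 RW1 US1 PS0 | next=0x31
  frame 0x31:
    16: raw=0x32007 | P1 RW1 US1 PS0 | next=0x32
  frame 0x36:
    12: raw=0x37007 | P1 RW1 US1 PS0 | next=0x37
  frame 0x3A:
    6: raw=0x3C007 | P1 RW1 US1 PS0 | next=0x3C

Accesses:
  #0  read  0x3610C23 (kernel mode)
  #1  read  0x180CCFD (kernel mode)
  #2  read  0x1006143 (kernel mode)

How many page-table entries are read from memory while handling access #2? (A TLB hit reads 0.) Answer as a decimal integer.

Trace:
#0 VA=0x3610C23 (r,kernel):
  L0: frame=0x2F idx=27 entry=0x31007 [P=1 RW=1 US=1 PS=0]
  L1: frame=0x31 idx=16 entry=0x32007 [P=1 RW=1 US=1 PS=0]
  → PA=0x32C23  (2 entries read)
#1 VA=0x180CCFD (r,kernel):
  L0: frame=0x2F idx=12 entry=0x36007 [P=1 RW=1 US=1 PS=0]
  L1: frame=0x36 idx=12 entry=0x37007 [P=1 RW=1 US=1 PS=0]
  → PA=0x37CFD  (2 entries read)
#2 VA=0x1006143 (r,kernel):
  L0: frame=0x2F idx=8 entry=0x3A007 [P=1 RW=1 US=1 PS=0]
  L1: frame=0x3A idx=6 entry=0x3C007 [P=1 RW=1 US=1 PS=0]
  → PA=0x3C143  (2 entries read)

Entries read for #2: 2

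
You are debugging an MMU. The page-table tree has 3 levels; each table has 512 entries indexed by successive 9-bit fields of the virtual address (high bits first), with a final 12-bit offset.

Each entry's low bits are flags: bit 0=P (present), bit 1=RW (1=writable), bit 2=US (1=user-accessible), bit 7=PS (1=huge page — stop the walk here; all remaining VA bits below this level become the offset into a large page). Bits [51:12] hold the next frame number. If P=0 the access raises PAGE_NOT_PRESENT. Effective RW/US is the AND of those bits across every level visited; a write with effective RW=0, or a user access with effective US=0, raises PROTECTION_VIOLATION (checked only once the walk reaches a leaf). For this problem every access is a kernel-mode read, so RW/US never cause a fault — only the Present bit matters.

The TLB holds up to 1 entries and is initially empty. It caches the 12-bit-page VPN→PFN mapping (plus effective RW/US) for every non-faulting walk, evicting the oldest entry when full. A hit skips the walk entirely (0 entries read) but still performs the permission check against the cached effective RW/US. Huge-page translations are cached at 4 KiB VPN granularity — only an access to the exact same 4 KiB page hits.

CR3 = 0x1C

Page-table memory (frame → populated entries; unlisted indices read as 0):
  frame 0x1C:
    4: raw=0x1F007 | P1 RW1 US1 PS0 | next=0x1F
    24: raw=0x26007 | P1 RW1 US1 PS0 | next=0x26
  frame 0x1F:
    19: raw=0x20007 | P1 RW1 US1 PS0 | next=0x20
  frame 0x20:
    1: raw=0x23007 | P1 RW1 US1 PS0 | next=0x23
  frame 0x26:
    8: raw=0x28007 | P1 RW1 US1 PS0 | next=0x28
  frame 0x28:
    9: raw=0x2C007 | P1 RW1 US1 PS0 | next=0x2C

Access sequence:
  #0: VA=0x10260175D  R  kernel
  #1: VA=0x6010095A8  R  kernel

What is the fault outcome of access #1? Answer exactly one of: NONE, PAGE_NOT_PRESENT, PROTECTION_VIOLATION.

Trace:
#0 VA=0x10260175D (r,kernel):
  L0: frame=0x1C idx=4 entry=0x1F007 [P=1 RW=1 US=1 PS=0]
  L1: frame=0x1F idx=19 entry=0x20007 [P=1 RW=1 US=1 PS=0]
  L2: frame=0x20 idx=1 entry=0x23007 [P=1 RW=1 US=1 PS=0]
  ⇒ phys 0x2375D  [3 reads]
#1 VA=0x6010095A8 (r,kernel):
  L0: frame=0x1C idx=24 entry=0x26007 [P=1 RW=1 US=1 PS=0]
  L1: frame=0x26 idx=8 entry=0x28007 [P=1 RW=1 US=1 PS=0]
  L2: frame=0x28 idx=9 entry=0x2C007 [P=1 RW=1 US=1 PS=0]
  ⇒ phys 0x2C5A8  [3 reads]

Access #1 fault: NONE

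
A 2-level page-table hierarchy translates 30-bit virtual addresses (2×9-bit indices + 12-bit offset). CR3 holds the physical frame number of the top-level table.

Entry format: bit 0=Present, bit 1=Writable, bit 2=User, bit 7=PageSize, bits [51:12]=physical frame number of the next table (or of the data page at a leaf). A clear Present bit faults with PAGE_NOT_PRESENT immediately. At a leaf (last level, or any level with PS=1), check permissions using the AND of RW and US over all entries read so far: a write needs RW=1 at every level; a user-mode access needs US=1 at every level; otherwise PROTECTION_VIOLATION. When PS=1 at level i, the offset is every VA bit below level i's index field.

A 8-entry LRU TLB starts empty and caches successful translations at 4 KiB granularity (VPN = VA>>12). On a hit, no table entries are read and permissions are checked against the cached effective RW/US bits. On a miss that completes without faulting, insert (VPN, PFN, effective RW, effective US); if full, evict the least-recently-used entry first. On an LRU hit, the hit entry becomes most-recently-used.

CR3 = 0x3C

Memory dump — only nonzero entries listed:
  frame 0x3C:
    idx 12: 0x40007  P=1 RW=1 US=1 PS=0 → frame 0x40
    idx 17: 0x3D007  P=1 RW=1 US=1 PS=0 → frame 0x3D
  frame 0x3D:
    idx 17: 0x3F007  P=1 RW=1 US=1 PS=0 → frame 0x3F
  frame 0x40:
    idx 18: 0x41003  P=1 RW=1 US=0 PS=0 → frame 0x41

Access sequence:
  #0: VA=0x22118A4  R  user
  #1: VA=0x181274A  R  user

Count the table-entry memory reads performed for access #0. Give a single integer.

Trace:
#0 VA=0x22118A4 (r,user):
  L0: frame=0x3C idx=17 entry=0x3D007 [P=1 RW=1 US=1 PS=0]
  L1: frame=0x3D idx=17 entry=0x3F007 [P=1 RW=1 US=1 PS=0]
  ✓ 0x3F8A4  — 2 lookups
#1 VA=0x181274A (r,user):
  L0: frame=0x3C idx=12 entry=0x40007 [P=1 RW=1 US=1 PS=0]
  L1: frame=0x40 idx=18 entry=0x41003 [P=1 RW=1 US=0 PS=0]
  → PROTECTION_VIOLATION  (2 entries read)

Entries read for #0: 2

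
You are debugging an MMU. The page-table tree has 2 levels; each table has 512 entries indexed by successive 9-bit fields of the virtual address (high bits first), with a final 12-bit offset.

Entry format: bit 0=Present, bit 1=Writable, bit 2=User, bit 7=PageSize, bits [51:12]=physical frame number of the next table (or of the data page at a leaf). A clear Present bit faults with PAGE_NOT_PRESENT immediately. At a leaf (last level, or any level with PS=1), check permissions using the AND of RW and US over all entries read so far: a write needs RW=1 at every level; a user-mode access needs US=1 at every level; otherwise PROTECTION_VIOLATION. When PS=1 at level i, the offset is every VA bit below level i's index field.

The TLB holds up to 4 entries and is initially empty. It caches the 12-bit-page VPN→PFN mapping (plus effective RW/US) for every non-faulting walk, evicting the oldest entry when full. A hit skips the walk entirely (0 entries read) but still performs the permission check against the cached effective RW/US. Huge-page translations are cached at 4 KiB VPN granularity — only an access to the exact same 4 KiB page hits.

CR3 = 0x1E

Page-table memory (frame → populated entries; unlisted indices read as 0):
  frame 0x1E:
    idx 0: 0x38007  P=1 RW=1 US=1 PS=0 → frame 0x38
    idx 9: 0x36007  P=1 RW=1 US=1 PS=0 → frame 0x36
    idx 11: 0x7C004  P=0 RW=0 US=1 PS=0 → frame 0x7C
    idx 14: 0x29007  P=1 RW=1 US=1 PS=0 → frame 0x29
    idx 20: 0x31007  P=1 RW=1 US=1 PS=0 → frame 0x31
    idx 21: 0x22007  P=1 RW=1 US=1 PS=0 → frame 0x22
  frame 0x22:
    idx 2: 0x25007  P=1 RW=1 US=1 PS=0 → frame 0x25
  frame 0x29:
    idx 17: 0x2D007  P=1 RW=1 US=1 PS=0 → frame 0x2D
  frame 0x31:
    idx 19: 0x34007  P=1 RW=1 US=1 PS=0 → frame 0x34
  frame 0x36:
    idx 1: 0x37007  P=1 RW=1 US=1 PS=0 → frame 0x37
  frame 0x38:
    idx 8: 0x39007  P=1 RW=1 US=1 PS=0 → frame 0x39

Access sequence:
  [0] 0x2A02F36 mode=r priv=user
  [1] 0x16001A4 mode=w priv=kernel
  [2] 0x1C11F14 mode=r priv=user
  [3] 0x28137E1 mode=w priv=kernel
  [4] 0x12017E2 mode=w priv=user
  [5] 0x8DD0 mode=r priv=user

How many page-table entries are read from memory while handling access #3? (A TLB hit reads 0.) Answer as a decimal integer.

Walk each access:
#0 VA=0x2A02F36 (r,user):
  L0: frame=0x1E idx=21 entry=0x22007 [P=1 RW=1 US=1 PS=0]
  L1: frame=0x22 idx=2 entry=0x25007 [P=1 RW=1 US=1 PS=0]
  ⇒ phys 0x25F36  [2 reads]
#1 VA=0x16001A4 (w,kernel):
  L0: frame=0x1E idx=11 entry=0x7C004 [P=0 RW=0 US=1 PS=0]
  ✗ PAGE_NOT_PRESENT  [1 reads]
#2 VA=0x1C11F14 (r,user):
  L0: frame=0x1E idx=14 entry=0x29007 [P=1 RW=1 US=1 PS=0]
  L1: frame=0x29 idx=17 entry=0x2D007 [P=1 RW=1 US=1 PS=0]
  ⇒ phys 0x2DF14  [2 reads]
#3 VA=0x28137E1 (w,kernel):
  L0: frame=0x1E idx=20 entry=0x31007 [P=1 RW=1 US=1 PS=0]
  L1: frame=0x31 idx=19 entry=0x34007 [P=1 RW=1 US=1 PS=0]
  ⇒ phys 0x347E1  [2 reads]
#4 VA=0x12017E2 (w,user):
  L0: frame=0x1E idx=9 entry=0x36007 [P=1 RW=1 US=1 PS=0]
  L1: frame=0x36 idx=1 entry=0x37007 [P=1 RW=1 US=1 PS=0]
  ⇒ phys 0x377E2  [2 reads]
#5 VA=0x8DD0 (r,user):
  L0: frame=0x1E idx=0 entry=0x38007 [P=1 RW=1 US=1 PS=0]
  L1: frame=0x38 idx=8 entry=0x39007 [P=1 RW=1 US=1 PS=0]
  ⇒ phys 0x39DD0  [2 reads]

Entries read for #3: 2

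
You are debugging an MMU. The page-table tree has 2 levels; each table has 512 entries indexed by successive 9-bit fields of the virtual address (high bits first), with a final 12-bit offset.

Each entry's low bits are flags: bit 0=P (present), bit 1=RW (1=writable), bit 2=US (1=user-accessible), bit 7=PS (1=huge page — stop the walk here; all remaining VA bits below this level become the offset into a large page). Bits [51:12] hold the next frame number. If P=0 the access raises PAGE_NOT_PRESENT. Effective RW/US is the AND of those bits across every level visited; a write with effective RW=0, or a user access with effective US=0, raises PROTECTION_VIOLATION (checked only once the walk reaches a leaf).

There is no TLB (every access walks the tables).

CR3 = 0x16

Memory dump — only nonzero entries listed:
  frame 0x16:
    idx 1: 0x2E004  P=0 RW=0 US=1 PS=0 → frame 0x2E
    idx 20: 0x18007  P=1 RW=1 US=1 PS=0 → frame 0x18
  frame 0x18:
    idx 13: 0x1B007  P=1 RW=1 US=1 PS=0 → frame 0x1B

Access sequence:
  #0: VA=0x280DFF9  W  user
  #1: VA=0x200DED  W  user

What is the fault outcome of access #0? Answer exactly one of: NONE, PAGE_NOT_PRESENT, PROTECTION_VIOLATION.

Per-access translation:
#0 VA=0x280DFF9 (w,user):
  [0] read 0x16 idx=20: raw=0x18007 flags P=1 W=1 U=1 S=0
  [1] read 0x18 idx=13: raw=0x1B007 flags P=1 W=1 U=1 S=0
  → PA=0x1BFF9  (2 entries read)
#1 VA=0x200DED (w,user):
  [0] read 0x16 idx=1: raw=0x2E004 flags P=0 W=0 U=1 S=0
  → PAGE_NOT_PRESENT  (1 entries read)

Access #0 fault: NONE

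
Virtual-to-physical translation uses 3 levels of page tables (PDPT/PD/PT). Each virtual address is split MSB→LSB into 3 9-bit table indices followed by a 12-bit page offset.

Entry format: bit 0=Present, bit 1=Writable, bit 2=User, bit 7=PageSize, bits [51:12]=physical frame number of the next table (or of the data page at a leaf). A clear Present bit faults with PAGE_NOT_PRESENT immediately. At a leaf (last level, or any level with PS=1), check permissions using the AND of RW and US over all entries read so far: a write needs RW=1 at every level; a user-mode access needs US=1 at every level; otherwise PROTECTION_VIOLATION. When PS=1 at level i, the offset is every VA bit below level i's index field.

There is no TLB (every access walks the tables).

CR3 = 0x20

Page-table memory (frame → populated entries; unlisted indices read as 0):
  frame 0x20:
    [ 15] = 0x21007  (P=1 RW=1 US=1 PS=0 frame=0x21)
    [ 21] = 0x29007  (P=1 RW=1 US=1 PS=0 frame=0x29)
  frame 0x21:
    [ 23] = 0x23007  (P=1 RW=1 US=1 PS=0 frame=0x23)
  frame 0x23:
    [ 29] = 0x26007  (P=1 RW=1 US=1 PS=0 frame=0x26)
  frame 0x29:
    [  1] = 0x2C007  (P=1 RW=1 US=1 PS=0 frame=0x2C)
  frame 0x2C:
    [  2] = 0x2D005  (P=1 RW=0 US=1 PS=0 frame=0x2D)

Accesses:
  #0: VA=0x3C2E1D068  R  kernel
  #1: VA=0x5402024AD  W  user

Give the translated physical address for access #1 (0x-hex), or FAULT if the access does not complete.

Per-access translation:
#0 VA=0x3C2E1D068 (r,kernel):
  [0] read 0x20 idx=15: raw=0x21007 flags P=1 W=1 U=1 S=0
  [1] read 0x21 idx=23: raw=0x23007 flags P=1 W=1 U=1 S=0
  [2] read 0x23 idx=29: raw=0x26007 flags P=1 W=1 U=1 S=0
  → PA=0x26068  (3 entries read)
#1 VA=0x5402024AD (w,user):
  [0] read 0x20 idx=21: raw=0x29007 flags P=1 W=1 U=1 S=0
  [1] read 0x29 idx=1: raw=0x2C007 flags P=1 W=1 U=1 S=0
  [2] read 0x2C idx=2: raw=0x2D005 flags P=1 W=0 U=1 S=0
  → PROTECTION_VIOLATION  (3 entries read)

Access #1 PA: FAULT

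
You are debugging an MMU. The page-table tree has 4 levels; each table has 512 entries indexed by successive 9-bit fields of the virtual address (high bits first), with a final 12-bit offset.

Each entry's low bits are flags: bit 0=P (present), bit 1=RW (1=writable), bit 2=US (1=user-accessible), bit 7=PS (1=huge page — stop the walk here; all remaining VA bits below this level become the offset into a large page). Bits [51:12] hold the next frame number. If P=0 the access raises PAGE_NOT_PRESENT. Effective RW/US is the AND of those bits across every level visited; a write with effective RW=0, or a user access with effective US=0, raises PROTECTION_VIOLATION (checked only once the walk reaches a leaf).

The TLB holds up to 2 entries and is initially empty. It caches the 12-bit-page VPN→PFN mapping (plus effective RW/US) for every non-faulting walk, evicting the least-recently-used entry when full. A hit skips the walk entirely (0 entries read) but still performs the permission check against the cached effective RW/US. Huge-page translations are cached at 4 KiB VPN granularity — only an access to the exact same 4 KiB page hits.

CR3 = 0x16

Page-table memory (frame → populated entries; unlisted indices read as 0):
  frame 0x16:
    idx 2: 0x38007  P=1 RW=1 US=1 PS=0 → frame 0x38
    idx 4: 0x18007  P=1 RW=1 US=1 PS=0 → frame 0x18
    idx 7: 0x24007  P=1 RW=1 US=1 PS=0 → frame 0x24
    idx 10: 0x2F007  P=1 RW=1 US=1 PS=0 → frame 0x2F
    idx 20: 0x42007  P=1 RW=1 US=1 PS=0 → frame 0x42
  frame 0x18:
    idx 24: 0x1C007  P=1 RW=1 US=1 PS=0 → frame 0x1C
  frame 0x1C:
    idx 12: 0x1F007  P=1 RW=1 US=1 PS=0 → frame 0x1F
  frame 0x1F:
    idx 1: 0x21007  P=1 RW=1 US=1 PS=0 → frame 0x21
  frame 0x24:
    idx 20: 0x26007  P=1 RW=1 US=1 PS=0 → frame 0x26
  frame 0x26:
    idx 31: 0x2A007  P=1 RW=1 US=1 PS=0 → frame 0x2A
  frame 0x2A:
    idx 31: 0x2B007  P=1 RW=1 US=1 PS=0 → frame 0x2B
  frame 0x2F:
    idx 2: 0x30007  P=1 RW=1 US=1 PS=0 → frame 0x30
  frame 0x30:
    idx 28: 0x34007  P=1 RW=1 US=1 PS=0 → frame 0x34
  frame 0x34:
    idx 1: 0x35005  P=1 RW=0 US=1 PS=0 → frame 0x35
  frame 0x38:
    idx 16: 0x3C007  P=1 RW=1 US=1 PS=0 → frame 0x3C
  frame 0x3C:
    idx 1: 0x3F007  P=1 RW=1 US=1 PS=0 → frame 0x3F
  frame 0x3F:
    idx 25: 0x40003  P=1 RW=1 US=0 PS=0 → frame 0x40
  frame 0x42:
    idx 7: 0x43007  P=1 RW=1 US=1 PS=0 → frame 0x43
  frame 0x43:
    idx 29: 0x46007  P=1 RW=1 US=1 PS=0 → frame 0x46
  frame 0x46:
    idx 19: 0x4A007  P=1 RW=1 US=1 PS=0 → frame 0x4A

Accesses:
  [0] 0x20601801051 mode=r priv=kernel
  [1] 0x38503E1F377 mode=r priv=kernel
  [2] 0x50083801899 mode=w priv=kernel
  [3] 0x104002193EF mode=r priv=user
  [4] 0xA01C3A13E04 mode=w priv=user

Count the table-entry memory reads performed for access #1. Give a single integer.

Trace:
#0 VA=0x20601801051 (r,kernel):
  [0] read 0x16 idx=4: raw=0x18007 flags P=1 W=1 U=1 S=0
  [1] read 0x18 idx=24: raw=0x1C007 flags P=1 W=1 U=1 S=0
  [2] read 0x1C idx=12: raw=0x1F007 flags P=1 W=1 U=1 S=0
  [3] read 0x1F idx=1: raw=0x21007 flags P=1 W=1 U=1 S=0
  ⇒ phys 0x21051  [4 reads]
#1 VA=0x38503E1F377 (r,kernel):
  [0] read 0x16 idx=7: raw=0x24007 flags P=1 W=1 U=1 S=0
  [1] read 0x24 idx=20: raw=0x26007 flags P=1 W=1 U=1 S=0
  [2] read 0x26 idx=31: raw=0x2A007 flags P=1 W=1 U=1 S=0
  [3] read 0x2A idx=31: raw=0x2B007 flags P=1 W=1 U=1 S=0
  ⇒ phys 0x2B377  [4 reads]
#2 VA=0x50083801899 (w,kernel):
  [0] read 0x16 idx=10: raw=0x2F007 flags P=1 W=1 U=1 S=0
  [1] read 0x2F idx=2: raw=0x30007 flags P=1 W=1 U=1 S=0
  [2] read 0x30 idx=28: raw=0x34007 flags P=1 W=1 U=1 S=0
  [3] read 0x34 idx=1: raw=0x35005 flags P=1 W=0 U=1 S=0
  ⇒ fault: PROTECTION_VIOLATION  — 4 lookups
#3 VA=0x104002193EF (r,user):
  [0] read 0x16 idx=2: raw=0x38007 flags P=1 W=1 U=1 S=0
  [1] read 0x38 idx=16: raw=0x3C007 flags P=1 W=1 U=1 S=0
  [2] read 0x3C idx=1: raw=0x3F007 flags P=1 W=1 U=1 S=0
  [3] read 0x3F idx=25: raw=0x40003 flags P=1 W=1 U=0 S=0
  ⇒ fault: PROTECTION_VIOLATION  — 4 lookups
#4 VA=0xA01C3A13E04 (w,user):
  [0] read 0x16 idx=20: raw=0x42007 flags P=1 W=1 U=1 S=0
  [1] read 0x42 idx=7: raw=0x43007 flags P=1 W=1 U=1 S=0
  [2] read 0x43 idx=29: raw=0x46007 flags P=1 W=1 U=1 S=0
  [3] read 0x46 idx=19: raw=0x4A007 flags P=1 W=1 U=1 S=0
  ⇒ phys 0x4AE04  [4 reads]

Entries read for #1: 4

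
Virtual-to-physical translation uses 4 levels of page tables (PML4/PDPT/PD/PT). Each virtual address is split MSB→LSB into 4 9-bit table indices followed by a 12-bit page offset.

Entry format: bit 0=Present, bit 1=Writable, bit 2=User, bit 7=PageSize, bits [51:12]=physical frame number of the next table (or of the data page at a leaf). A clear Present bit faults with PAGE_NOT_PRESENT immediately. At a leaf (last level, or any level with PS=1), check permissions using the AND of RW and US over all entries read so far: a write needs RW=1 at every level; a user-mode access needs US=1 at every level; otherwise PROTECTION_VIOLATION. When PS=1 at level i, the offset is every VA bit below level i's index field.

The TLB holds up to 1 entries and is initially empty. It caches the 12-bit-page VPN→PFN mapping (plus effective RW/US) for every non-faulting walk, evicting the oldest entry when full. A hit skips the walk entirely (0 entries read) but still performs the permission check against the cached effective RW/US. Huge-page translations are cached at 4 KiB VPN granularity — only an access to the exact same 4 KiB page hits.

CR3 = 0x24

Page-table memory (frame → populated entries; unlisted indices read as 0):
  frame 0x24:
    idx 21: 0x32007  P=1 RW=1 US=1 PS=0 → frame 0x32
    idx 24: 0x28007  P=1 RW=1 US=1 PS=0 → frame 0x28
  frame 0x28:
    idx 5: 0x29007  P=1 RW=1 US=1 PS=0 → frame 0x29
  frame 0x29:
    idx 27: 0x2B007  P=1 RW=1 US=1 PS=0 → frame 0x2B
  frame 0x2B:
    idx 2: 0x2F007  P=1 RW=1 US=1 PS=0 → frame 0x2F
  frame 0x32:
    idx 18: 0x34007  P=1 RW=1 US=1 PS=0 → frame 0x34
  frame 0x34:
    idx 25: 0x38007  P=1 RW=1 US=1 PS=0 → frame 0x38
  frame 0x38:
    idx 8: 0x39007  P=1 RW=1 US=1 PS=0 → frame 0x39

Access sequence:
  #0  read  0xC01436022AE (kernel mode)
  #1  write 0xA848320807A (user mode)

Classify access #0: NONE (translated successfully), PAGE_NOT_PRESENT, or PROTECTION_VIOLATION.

Per-access translation:
#0 VA=0xC01436022AE (r,kernel):
  L0 @0x24[24] → 0x28007  P=1,RW=1,US=1,PS=0
  L1 @0x28[5] → 0x29007  P=1,RW=1,US=1,PS=0
  L2 @0x29[27] → 0x2B007  P=1,RW=1,US=1,PS=0
  L3 @0x2B[2] → 0x2F007  P=1,RW=1,US=1,PS=0
  → PA=0x2F2AE  (4 entries read)
#1 VA=0xA848320807A (w,user):
  L0 @0x24[21] → 0x32007  P=1,RW=1,US=1,PS=0
  L1 @0x32[18] → 0x34007  P=1,RW=1,US=1,PS=0
  L2 @0x34[25] → 0x38007  P=1,RW=1,US=1,PS=0
  L3 @0x38[8] → 0x39007  P=1,RW=1,US=1,PS=0
  → PA=0x3907A  (4 entries read)

Access #0 fault: NONE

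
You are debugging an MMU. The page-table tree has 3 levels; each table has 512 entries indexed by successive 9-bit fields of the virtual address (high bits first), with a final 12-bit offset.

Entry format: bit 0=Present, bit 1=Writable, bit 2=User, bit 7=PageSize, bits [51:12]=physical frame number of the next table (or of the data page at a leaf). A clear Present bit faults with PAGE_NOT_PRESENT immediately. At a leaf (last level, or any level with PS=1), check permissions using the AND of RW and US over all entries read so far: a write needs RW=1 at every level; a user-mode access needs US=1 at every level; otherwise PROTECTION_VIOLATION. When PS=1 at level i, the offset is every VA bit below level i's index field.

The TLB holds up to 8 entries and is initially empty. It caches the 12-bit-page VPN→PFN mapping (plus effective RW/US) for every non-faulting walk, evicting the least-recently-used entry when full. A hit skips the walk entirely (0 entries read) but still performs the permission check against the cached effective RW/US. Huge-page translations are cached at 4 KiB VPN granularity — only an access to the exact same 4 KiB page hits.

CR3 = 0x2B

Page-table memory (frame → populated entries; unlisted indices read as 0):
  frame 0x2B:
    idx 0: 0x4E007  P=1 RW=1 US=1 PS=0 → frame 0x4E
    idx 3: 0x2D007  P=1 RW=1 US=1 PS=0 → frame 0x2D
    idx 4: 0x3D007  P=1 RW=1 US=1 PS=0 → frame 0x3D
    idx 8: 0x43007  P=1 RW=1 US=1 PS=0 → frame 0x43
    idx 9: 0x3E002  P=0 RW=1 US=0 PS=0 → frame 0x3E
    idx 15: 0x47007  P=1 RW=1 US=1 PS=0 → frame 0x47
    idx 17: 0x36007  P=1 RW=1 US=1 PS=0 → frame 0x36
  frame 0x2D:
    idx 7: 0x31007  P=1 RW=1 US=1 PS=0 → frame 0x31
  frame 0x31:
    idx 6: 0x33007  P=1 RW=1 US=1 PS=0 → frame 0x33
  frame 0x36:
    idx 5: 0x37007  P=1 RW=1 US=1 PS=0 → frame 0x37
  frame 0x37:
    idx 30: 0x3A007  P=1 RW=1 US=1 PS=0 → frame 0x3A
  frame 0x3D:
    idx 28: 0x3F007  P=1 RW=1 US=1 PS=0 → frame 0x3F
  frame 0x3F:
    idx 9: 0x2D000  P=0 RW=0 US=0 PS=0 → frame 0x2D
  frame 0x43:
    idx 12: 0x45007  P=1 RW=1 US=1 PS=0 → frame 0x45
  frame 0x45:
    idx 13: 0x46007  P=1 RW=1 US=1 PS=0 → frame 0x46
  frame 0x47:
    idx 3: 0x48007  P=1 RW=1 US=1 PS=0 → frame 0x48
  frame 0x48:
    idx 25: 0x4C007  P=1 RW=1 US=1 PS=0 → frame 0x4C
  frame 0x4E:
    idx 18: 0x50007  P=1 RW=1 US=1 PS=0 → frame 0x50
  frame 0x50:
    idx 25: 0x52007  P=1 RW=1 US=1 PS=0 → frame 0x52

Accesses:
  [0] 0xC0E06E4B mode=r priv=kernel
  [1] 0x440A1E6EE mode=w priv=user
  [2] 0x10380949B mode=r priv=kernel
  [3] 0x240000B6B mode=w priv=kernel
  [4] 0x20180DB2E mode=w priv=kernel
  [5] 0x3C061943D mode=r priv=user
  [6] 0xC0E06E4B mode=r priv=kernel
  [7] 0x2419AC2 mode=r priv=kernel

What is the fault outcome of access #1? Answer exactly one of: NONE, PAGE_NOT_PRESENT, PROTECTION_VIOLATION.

Per-access translation:
#0 VA=0xC0E06E4B (r,kernel):
  L0 @0x2B[3] → 0x2D007  P=1,RW=1,US=1,PS=0
  L1 @0x2D[7] → 0x31007  P=1,RW=1,US=1,PS=0
  L2 @0x31[6] → 0x33007  P=1,RW=1,US=1,PS=0
  ✓ 0x33E4B  — 3 lookups
#1 VA=0x440A1E6EE (w,user):
  L0 @0x2B[17] → 0x36007  P=1,RW=1,US=1,PS=0
  L1 @0x36[5] → 0x37007  P=1,RW=1,US=1,PS=0
  L2 @0x37[30] → 0x3A007  P=1,RW=1,US=1,PS=0
  ✓ 0x3A6EE  — 3 lookups
#2 VA=0x10380949B (r,kernel):
  L0 @0x2B[4] → 0x3D007  P=1,RW=1,US=1,PS=0
  L1 @0x3D[28] → 0x3F007  P=1,RW=1,US=1,PS=0
  L2 @0x3F[9] → 0x2D000  P=0,RW=0,US=0,PS=0
  ✗ PAGE_NOT_PRESENT  [3 reads]
#3 VA=0x240000B6B (w,kernel):
  L0 @0x2B[9] → 0x3E002  P=0,RW=1,US=0,PS=0
  ✗ PAGE_NOT_PRESENT  [1 reads]
#4 VA=0x20180DB2E (w,kernel):
  L0 @0x2B[8] → 0x43007  P=1,RW=1,US=1,PS=0
  L1 @0x43[12] → 0x45007  P=1,RW=1,US=1,PS=0
  L2 @0x45[13] → 0x46007  P=1,RW=1,US=1,PS=0
  ✓ 0x46B2E  — 3 lookups
#5 VA=0x3C061943D (r,user):
  L0 @0x2B[15] → 0x47007  P=1,RW=1,US=1,PS=0
  L1 @0x47[3] → 0x48007  P=1,RW=1,US=1,PS=0
  L2 @0x48[25] → 0x4C007  P=1,RW=1,US=1,PS=0
  ✓ 0x4C43D  — 3 lookups
#6 VA=0xC0E06E4B (r,kernel):
  TLB hit vpn=0xC0E06 → PA=0x33E4B
#7 VA=0x2419AC2 (r,kernel):
  L0 @0x2B[0] → 0x4E007  P=1,RW=1,US=1,PS=0
  L1 @0x4E[18] → 0x50007  P=1,RW=1,US=1,PS=0
  L2 @0x50[25] → 0x52007  P=1,RW=1,US=1,PS=0
  ✓ 0x52AC2  — 3 lookups

Access #1 fault: NONE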